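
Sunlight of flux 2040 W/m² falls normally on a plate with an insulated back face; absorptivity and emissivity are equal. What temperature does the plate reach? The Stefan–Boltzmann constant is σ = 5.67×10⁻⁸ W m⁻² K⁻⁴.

T ≈ 436 K

Absorbed flux αS = emitted flux εσT⁴ (one radiating face); with α = ε, T = (S/σ)^(1/4).
T = (2040 / 5.67×10⁻⁸)^(1/4) = (3.60×10^10)^(1/4).
T = 436 K.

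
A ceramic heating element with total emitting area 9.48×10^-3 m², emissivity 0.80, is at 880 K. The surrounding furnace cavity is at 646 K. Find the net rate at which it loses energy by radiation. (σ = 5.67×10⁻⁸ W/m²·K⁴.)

Q ≈ 183 W

Q = εσA(T⁴ − T_s⁴). T⁴ − T_s⁴ = (880)⁴ − (646)⁴ = 6.00×10^11 − 1.74×10^11 = 4.26×10^11 K⁴.
Q = 0.80 × 5.67×10⁻⁸ × 9.48×10^-3 × 4.26×10^11 = 183 W.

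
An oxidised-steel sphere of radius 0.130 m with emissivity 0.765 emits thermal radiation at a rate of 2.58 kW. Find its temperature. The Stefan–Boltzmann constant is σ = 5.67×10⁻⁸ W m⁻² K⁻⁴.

T ≈ 727 K

A = 4πr² = 4π × (0.130)² = 0.212 m².
From P = εσAT⁴, T = (P / εσA)^(1/4) = (2580 / (0.765 × 5.67×10⁻⁸ × 0.212))^(1/4).
T = (2.80×10^11)^(1/4) = 727 K.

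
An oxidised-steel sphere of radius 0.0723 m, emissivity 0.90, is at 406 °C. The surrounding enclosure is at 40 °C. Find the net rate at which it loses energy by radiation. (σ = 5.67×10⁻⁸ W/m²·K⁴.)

A = 4πr² = 4π × (0.0723)² = 0.0657 m².
Convert: 406 °C = 679 K; 40 °C = 313 K.
Q = εσA(T⁴ − T_s⁴). T⁴ − T_s⁴ = (679)⁴ − (313)⁴ = 2.13×10^11 − 9.60×10^9 = 2.03×10^11 K⁴.
Q = 0.90 × 5.67×10⁻⁸ × 0.0657 × 2.03×10^11 = 680 W.

Q ≈ 680 W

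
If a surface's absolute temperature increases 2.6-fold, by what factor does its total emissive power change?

factor ≈ 45.7

P ∝ T⁴, so the power scales as (2.6)⁴ = 45.7.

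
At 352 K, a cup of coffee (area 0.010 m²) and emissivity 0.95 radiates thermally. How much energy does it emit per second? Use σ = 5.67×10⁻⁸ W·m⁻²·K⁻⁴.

Stefan–Boltzmann: P = εσAT⁴ = 0.95 × 5.67×10⁻⁸ × 0.0100 × (352)⁴ = 0.95 × 5.67×10⁻⁸ × 0.0100 × 1.54×10^10.
P = 8.27 W.

P ≈ 8.27 W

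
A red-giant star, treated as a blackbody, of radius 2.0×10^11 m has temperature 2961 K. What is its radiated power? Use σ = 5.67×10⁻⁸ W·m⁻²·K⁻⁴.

P ≈ 2.19×10^30 W

A = 4πr² = 4π × (2.0×10^11)² = 5.03×10^23 m².
P = σAT⁴ = 5.67×10⁻⁸ × 5.03×10^23 × (2961)⁴ = 5.67×10⁻⁸ × 5.03×10^23 × 7.69×10^13.
P = 2.19×10^30 W.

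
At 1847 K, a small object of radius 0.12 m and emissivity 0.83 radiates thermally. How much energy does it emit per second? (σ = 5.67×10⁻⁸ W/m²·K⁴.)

P ≈ 99100 W

A = 4πr² = 4π × (0.12)² = 0.181 m².
P = εσAT⁴ = 0.83 × 5.67×10⁻⁸ × 0.181 × (1847)⁴ = 0.83 × 5.67×10⁻⁸ × 0.181 × 1.16×10^13.
P = 99100 W.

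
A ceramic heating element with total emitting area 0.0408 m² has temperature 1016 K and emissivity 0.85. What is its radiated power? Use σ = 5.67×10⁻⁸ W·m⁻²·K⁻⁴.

P = εσAT⁴ = 0.85 × 5.67×10⁻⁸ × 0.0408 × (1016)⁴ = 0.85 × 5.67×10⁻⁸ × 0.0408 × 1.07×10^12.
P = 2100 W.

P ≈ 2100 W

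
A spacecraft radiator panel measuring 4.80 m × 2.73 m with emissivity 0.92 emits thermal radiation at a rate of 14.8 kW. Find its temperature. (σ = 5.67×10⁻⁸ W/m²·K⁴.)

T ≈ 384 K

A = 4.80 × 2.73 = 13.1 m².
From P = εσAT⁴, T = (P / εσA)^(1/4) = (14800 / (0.92 × 5.67×10⁻⁸ × 13.1))^(1/4).
T = (2.17×10^10)^(1/4) = 384 K.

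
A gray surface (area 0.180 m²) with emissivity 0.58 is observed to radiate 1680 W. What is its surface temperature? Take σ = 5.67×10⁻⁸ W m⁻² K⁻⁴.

From P = εσAT⁴, T = (P / εσA)^(1/4) = (1680 / (0.58 × 5.67×10⁻⁸ × 0.180))^(1/4).
T = (2.84×10^11)^(1/4) = 730 K.

T ≈ 730 K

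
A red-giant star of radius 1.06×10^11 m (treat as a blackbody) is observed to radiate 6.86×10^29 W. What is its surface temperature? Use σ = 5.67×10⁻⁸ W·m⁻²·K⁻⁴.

T ≈ 3040 K

A = 4πr² = 4π × (1.06×10^11)² = 1.41×10^23 m².
From P = σAT⁴, T = (P / σA)^(1/4) = (6.86×10^29 / (5.67×10⁻⁸ × 1.41×10^23))^(1/4).
T = (8.57×10^13)^(1/4) = 3040 K.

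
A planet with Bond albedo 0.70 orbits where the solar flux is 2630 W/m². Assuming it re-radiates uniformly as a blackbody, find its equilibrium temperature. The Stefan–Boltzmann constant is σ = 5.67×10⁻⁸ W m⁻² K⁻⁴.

T ≈ 243 K

Power absorbed = (1−a)S·πR²; power emitted = 4πR²σT⁴. Equating and cancelling πR²:
T = ((1−a)S / 4σ)^(1/4) = (789 / (4 × 5.67×10⁻⁸))^(1/4) = (3.48×10^9)^(1/4).
T = 243 K.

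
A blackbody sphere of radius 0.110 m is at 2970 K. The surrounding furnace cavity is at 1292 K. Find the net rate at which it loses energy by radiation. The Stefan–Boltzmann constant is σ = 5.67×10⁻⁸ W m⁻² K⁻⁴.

Q ≈ 6.47×10^5 W

A = 4πr² = 4π × (0.110)² = 0.152 m².
Q = σA(T⁴ − T_s⁴). T⁴ − T_s⁴ = (2970)⁴ − (1292)⁴ = 7.78×10^13 − 2.79×10^12 = 7.50×10^13 K⁴.
Q = 5.67×10⁻⁸ × 0.152 × 7.50×10^13 = 6.47×10^5 W.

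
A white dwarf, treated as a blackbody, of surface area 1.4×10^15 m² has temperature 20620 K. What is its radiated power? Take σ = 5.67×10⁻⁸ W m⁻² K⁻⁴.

P ≈ 1.44×10^25 W

P = σAT⁴ = 5.67×10⁻⁸ × 1.40×10^15 × (20620)⁴ = 5.67×10⁻⁸ × 1.40×10^15 × 1.81×10^17.
P = 1.44×10^25 W.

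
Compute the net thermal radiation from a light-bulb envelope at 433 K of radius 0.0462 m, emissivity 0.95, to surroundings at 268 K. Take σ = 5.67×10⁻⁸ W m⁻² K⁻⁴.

Q ≈ 43.3 W

A = 4πr² = 4π × (0.0462)² = 0.0268 m².
Q = εσA(T⁴ − T_s⁴). T⁴ − T_s⁴ = (433)⁴ − (268)⁴ = 3.52×10^10 − 5.16×10^9 = 3.00×10^10 K⁴.
Q = 0.95 × 5.67×10⁻⁸ × 0.0268 × 3.00×10^10 = 43.3 W.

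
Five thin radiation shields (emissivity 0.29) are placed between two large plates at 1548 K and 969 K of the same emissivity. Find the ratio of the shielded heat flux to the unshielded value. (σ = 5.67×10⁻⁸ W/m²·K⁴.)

With N identical shields there are N+1 = 6 gaps in series, each with the same radiative resistance, so the flux falls to 1/(N+1) of its unshielded value.

ratio ≈ 0.167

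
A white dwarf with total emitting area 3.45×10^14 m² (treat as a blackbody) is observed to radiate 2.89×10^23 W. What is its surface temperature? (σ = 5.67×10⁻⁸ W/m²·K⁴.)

T ≈ 11000 K

From P = σAT⁴, T = (P / σA)^(1/4) = (2.89×10^23 / (5.67×10⁻⁸ × 3.45×10^14))^(1/4).
T = (1.48×10^16)^(1/4) = 11000 K.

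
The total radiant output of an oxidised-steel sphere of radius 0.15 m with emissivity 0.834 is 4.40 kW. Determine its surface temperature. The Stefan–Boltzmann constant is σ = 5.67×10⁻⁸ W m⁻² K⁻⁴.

A = 4πr² = 4π × (0.15)² = 0.283 m².
From P = εσAT⁴, T = (P / εσA)^(1/4) = (4400 / (0.834 × 5.67×10⁻⁸ × 0.283))^(1/4).
T = (3.29×10^11)^(1/4) = 757 K.

T ≈ 757 K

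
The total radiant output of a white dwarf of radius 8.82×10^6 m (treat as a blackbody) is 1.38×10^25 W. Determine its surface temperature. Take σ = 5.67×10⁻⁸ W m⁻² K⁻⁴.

A = 4πr² = 4π × (8.82×10^6)² = 9.78×10^14 m².
From P = σAT⁴, T = (P / σA)^(1/4) = (1.38×10^25 / (5.67×10⁻⁸ × 9.78×10^14))^(1/4).
T = (2.49×10^17)^(1/4) = 22300 K.

T ≈ 22300 K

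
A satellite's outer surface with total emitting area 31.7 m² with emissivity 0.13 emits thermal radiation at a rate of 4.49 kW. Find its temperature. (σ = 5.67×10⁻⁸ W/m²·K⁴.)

T ≈ 372 K

From P = εσAT⁴, T = (P / εσA)^(1/4) = (4490 / (0.13 × 5.67×10⁻⁸ × 31.7))^(1/4).
T = (1.92×10^10)^(1/4) = 372 K.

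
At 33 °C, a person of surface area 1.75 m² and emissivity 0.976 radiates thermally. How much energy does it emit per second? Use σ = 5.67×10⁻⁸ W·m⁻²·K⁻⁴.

33 °C = 306 K.
P = εσAT⁴ = 0.976 × 5.67×10⁻⁸ × 1.75 × (306)⁴ = 0.976 × 5.67×10⁻⁸ × 1.75 × 8.77×10^9.
P = 849 W.

P ≈ 849 W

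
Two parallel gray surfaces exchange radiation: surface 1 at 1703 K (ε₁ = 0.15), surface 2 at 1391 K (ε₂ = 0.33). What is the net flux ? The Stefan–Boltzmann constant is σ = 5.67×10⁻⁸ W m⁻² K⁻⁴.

For two large parallel gray plates, q = σ(T₁⁴ − T₂⁴) / (1/ε₁ + 1/ε₂ − 1).
1/ε₁ + 1/ε₂ − 1 = 1/0.15 + 1/0.33 − 1 = 8.697.
T₁⁴ − T₂⁴ = 8.41×10^12 − 3.74×10^12 = 4.67×10^12 K⁴.
q = 5.67×10⁻⁸ × 4.67×10^12 / 8.697 = 30400 W/m².

q ≈ 30400 W/m²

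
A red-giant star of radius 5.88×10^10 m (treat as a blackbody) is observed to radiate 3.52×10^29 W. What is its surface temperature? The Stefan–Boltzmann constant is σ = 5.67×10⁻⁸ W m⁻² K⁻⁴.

A = 4πr² = 4π × (5.88×10^10)² = 4.34×10^22 m².
From P = σAT⁴, T = (P / σA)^(1/4) = (3.52×10^29 / (5.67×10⁻⁸ × 4.34×10^22))^(1/4).
T = (1.43×10^14)^(1/4) = 3460 K.

T ≈ 3460 K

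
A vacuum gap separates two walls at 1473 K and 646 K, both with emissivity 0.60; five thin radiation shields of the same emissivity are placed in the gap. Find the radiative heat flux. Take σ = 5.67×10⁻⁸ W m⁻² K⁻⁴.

Each of the 6 gaps contributes resistance (2/ε − 1) = 2/0.60 − 1 = 2.333; total = 14.00.
q = σ(T₁⁴ − T₂⁴) / 14.00 = 5.67×10⁻⁸ × 4.53×10^12 / 14.00 = 18400 W/m².

q ≈ 18400 W/m²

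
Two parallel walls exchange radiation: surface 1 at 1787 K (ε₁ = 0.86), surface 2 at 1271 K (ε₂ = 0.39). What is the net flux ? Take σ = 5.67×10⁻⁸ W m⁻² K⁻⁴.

q ≈ 1.58×10^5 W/m²

For two large parallel gray plates, q = σ(T₁⁴ − T₂⁴) / (1/ε₁ + 1/ε₂ − 1).
1/ε₁ + 1/ε₂ − 1 = 1/0.86 + 1/0.39 − 1 = 2.727.
T₁⁴ − T₂⁴ = 1.02×10^13 − 2.61×10^12 = 7.59×10^12 K⁴.
q = 5.67×10⁻⁸ × 7.59×10^12 / 2.727 = 1.58×10^5 W/m².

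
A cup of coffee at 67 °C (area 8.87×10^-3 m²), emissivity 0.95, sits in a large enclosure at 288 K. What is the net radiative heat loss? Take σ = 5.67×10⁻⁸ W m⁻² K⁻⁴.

Q ≈ 3.10 W

Convert: 67 °C = 340 K.
Q = εσA(T⁴ − T_s⁴). T⁴ − T_s⁴ = (340)⁴ − (288)⁴ = 1.34×10^10 − 6.88×10^9 = 6.48×10^9 K⁴.
Q = 0.95 × 5.67×10⁻⁸ × 8.87×10^-3 × 6.48×10^9 = 3.10 W.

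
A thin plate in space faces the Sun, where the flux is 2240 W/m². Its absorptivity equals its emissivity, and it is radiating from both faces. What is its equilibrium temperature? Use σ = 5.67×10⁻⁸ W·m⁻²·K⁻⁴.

T ≈ 375 K

Absorbed flux αS = emitted flux 2εσT⁴ per unit area; with α = ε this gives T = (S/2σ)^(1/4).
T = (2240 / (2 × 5.67×10⁻⁸))^(1/4) = (1.98×10^10)^(1/4).
T = 375 K.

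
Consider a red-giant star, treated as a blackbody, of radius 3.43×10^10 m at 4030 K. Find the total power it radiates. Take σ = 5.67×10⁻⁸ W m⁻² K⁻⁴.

P ≈ 2.21×10^29 W

A = 4πr² = 4π × (3.43×10^10)² = 1.48×10^22 m².
P = σAT⁴ = 5.67×10⁻⁸ × 1.48×10^22 × (4030)⁴ = 5.67×10⁻⁸ × 1.48×10^22 × 2.64×10^14.
P = 2.21×10^29 W.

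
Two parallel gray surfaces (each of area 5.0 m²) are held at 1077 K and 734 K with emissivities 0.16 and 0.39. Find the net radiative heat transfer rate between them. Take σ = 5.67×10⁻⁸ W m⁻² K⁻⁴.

Q ≈ 38300 W

For two large parallel gray plates, q = σ(T₁⁴ − T₂⁴) / (1/ε₁ + 1/ε₂ − 1).
1/ε₁ + 1/ε₂ − 1 = 1/0.16 + 1/0.39 − 1 = 7.814.
T₁⁴ − T₂⁴ = 1.35×10^12 − 2.90×10^11 = 1.06×10^12 K⁴.
q = 5.67×10⁻⁸ × 1.06×10^12 / 7.814 = 7660 W/m².
Q = q·A = 7660 × 5.0 = 38300 W.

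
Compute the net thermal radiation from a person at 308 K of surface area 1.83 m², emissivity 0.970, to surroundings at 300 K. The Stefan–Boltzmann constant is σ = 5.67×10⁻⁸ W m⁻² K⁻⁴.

Q = εσA(T⁴ − T_s⁴). T⁴ − T_s⁴ = (308)⁴ − (300)⁴ = 9.00×10^9 − 8.10×10^9 = 8.99×10^8 K⁴.
Q = 0.970 × 5.67×10⁻⁸ × 1.83 × 8.99×10^8 = 90.5 W.

Q ≈ 90.5 W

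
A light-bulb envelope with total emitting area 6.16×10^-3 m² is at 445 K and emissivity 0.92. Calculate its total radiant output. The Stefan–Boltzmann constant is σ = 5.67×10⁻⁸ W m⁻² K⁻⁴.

P = εσAT⁴ = 0.92 × 5.67×10⁻⁸ × 6.16×10^-3 × (445)⁴ = 0.92 × 5.67×10⁻⁸ × 6.16×10^-3 × 3.92×10^10.
P = 12.6 W.

P ≈ 12.6 W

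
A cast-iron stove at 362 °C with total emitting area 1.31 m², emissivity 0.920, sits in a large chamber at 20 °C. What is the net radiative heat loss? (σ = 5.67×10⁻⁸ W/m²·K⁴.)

Q ≈ 10600 W

Convert: 362 °C = 635 K; 20 °C = 293 K.
Q = εσA(T⁴ − T_s⁴). T⁴ − T_s⁴ = (635)⁴ − (293)⁴ = 1.63×10^11 − 7.37×10^9 = 1.55×10^11 K⁴.
Q = 0.920 × 5.67×10⁻⁸ × 1.31 × 1.55×10^11 = 10600 W.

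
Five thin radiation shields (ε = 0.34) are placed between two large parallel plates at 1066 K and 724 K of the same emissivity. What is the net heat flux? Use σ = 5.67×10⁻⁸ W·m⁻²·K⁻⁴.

Each of the 6 gaps contributes resistance (2/ε − 1) = 2/0.34 − 1 = 4.882; total = 29.29.
q = σ(T₁⁴ − T₂⁴) / 29.29 = 5.67×10⁻⁸ × 1.02×10^12 / 29.29 = 1970 W/m².

q ≈ 1970 W/m²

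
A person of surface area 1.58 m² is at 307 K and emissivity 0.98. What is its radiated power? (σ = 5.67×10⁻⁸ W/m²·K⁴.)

P ≈ 780 W

Stefan–Boltzmann: P = εσAT⁴ = 0.98 × 5.67×10⁻⁸ × 1.58 × (307)⁴ = 0.98 × 5.67×10⁻⁸ × 1.58 × 8.88×10^9.
P = 780 W.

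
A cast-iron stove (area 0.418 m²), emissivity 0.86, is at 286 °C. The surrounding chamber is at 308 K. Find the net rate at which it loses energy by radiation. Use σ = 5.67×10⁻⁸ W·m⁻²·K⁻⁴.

Convert: 286 °C = 559 K.
Q = εσA(T⁴ − T_s⁴). T⁴ − T_s⁴ = (559)⁴ − (308)⁴ = 9.76×10^10 − 9.00×10^9 = 8.86×10^10 K⁴.
Q = 0.86 × 5.67×10⁻⁸ × 0.418 × 8.86×10^10 = 1810 W.

Q ≈ 1810 W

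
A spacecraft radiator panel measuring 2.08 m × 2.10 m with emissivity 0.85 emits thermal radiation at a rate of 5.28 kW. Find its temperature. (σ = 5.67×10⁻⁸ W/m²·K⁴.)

T ≈ 398 K

A = 2.08 × 2.10 = 4.37 m².
From P = εσAT⁴, T = (P / εσA)^(1/4) = (5280 / (0.85 × 5.67×10⁻⁸ × 4.37))^(1/4).
T = (2.51×10^10)^(1/4) = 398 K.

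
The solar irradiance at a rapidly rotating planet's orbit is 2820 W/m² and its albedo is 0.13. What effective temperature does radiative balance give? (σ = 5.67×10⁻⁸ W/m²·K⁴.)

Power absorbed = (1−a)S·πR²; power emitted = 4πR²σT⁴. Equating and cancelling πR²:
T = ((1−a)S / 4σ)^(1/4) = (2450 / (4 × 5.67×10⁻⁸))^(1/4) = (1.08×10^10)^(1/4).
T = 323 K.

T ≈ 323 K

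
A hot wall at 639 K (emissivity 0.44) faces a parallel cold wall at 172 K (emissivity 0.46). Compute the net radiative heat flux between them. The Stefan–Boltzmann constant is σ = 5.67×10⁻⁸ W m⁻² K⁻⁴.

For two large parallel gray plates, q = σ(T₁⁴ − T₂⁴) / (1/ε₁ + 1/ε₂ − 1).
1/ε₁ + 1/ε₂ − 1 = 1/0.44 + 1/0.46 − 1 = 3.447.
T₁⁴ − T₂⁴ = 1.67×10^11 − 8.75×10^8 = 1.66×10^11 K⁴.
q = 5.67×10⁻⁸ × 1.66×10^11 / 3.447 = 2730 W/m².

q ≈ 2730 W/m²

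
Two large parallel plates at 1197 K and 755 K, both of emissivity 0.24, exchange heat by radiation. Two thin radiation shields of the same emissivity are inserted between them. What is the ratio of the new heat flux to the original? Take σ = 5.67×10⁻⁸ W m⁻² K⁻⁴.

ratio ≈ 0.333

With N identical shields there are N+1 = 3 gaps in series, each with the same radiative resistance, so the flux falls to 1/(N+1) of its unshielded value.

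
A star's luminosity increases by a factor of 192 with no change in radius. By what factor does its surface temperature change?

factor ≈ 3.72

P ∝ T⁴ ⇒ T ∝ P^(1/4), so T scales by (192)^(1/4) = 3.72.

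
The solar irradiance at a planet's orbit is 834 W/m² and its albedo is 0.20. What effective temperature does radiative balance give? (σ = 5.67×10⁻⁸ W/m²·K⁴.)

Power absorbed = (1−a)S·πR²; power emitted = 4πR²σT⁴. Equating and cancelling πR²:
T = ((1−a)S / 4σ)^(1/4) = (667 / (4 × 5.67×10⁻⁸))^(1/4) = (2.94×10^9)^(1/4).
T = 233 K.

T ≈ 233 K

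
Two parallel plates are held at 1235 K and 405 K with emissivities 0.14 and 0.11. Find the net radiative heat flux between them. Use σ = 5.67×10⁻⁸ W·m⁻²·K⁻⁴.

q ≈ 8560 W/m²

For two large parallel gray plates, q = σ(T₁⁴ − T₂⁴) / (1/ε₁ + 1/ε₂ − 1).
1/ε₁ + 1/ε₂ − 1 = 1/0.14 + 1/0.11 − 1 = 15.23.
T₁⁴ − T₂⁴ = 2.33×10^12 − 2.69×10^10 = 2.30×10^12 K⁴.
q = 5.67×10⁻⁸ × 2.30×10^12 / 15.23 = 8560 W/m².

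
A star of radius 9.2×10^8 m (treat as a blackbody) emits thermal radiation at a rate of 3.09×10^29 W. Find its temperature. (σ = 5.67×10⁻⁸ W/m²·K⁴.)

T ≈ 26800 K

A = 4πr² = 4π × (9.2×10^8)² = 1.06×10^19 m².
From P = σAT⁴, T = (P / σA)^(1/4) = (3.09×10^29 / (5.67×10⁻⁸ × 1.06×10^19))^(1/4).
T = (5.12×10^17)^(1/4) = 26800 K.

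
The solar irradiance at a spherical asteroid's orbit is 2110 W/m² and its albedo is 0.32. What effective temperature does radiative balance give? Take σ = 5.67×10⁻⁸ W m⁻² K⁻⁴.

Power absorbed = (1−a)S·πR²; power emitted = 4πR²σT⁴. Equating and cancelling πR²:
T = ((1−a)S / 4σ)^(1/4) = (1430 / (4 × 5.67×10⁻⁸))^(1/4) = (6.33×10^9)^(1/4).
T = 282 K.

T ≈ 282 K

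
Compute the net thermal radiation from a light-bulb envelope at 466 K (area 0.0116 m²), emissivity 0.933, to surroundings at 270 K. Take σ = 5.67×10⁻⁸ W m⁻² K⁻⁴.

Q ≈ 25.7 W

Q = εσA(T⁴ − T_s⁴). T⁴ − T_s⁴ = (466)⁴ − (270)⁴ = 4.72×10^10 − 5.31×10^9 = 4.18×10^10 K⁴.
Q = 0.933 × 5.67×10⁻⁸ × 0.0116 × 4.18×10^10 = 25.7 W.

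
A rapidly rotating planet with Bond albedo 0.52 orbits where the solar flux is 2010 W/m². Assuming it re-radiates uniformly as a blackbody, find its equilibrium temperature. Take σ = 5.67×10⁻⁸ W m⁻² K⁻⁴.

Power absorbed = (1−a)S·πR²; power emitted = 4πR²σT⁴. Equating and cancelling πR²:
T = ((1−a)S / 4σ)^(1/4) = (965 / (4 × 5.67×10⁻⁸))^(1/4) = (4.25×10^9)^(1/4).
T = 255 K.

T ≈ 255 K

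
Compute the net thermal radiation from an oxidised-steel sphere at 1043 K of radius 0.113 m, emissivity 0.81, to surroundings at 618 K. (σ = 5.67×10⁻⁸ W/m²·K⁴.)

A = 4πr² = 4π × (0.113)² = 0.160 m².
Q = εσA(T⁴ − T_s⁴). T⁴ − T_s⁴ = (1043)⁴ − (618)⁴ = 1.18×10^12 − 1.46×10^11 = 1.04×10^12 K⁴.
Q = 0.81 × 5.67×10⁻⁸ × 0.160 × 1.04×10^12 = 7650 W.

Q ≈ 7650 W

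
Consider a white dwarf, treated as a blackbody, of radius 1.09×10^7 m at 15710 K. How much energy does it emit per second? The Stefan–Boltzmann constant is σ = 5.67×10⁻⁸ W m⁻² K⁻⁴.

A = 4πr² = 4π × (1.09×10^7)² = 1.49×10^15 m².
P = σAT⁴ = 5.67×10⁻⁸ × 1.49×10^15 × (15710)⁴ = 5.67×10⁻⁸ × 1.49×10^15 × 6.09×10^16.
P = 5.16×10^24 W.

P ≈ 5.16×10^24 W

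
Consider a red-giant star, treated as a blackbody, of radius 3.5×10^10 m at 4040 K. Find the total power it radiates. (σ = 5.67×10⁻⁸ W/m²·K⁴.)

P ≈ 2.33×10^29 W

A = 4πr² = 4π × (3.5×10^10)² = 1.54×10^22 m².
P = σAT⁴ = 5.67×10⁻⁸ × 1.54×10^22 × (4040)⁴ = 5.67×10⁻⁸ × 1.54×10^22 × 2.66×10^14.
P = 2.33×10^29 W.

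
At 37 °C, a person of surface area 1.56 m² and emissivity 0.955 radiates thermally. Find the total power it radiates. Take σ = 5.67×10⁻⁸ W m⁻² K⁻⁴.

P ≈ 780 W

37 °C = 310 K.
P = εσAT⁴ = 0.955 × 5.67×10⁻⁸ × 1.56 × (310)⁴ = 0.955 × 5.67×10⁻⁸ × 1.56 × 9.24×10^9.
P = 780 W.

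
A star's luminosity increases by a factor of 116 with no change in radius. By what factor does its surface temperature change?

P ∝ T⁴ ⇒ T ∝ P^(1/4), so T scales by (116)^(1/4) = 3.28.

factor ≈ 3.28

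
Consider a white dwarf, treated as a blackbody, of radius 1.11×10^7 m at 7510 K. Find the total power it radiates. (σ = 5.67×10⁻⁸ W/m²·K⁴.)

P ≈ 2.79×10^23 W

A = 4πr² = 4π × (1.11×10^7)² = 1.55×10^15 m².
P = σAT⁴ = 5.67×10⁻⁸ × 1.55×10^15 × (7510)⁴ = 5.67×10⁻⁸ × 1.55×10^15 × 3.18×10^15.
P = 2.79×10^23 W.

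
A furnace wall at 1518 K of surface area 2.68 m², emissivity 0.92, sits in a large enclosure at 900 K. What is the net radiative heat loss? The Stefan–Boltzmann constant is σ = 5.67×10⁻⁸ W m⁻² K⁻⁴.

Q = εσA(T⁴ − T_s⁴). T⁴ − T_s⁴ = (1518)⁴ − (900)⁴ = 5.31×10^12 − 6.56×10^11 = 4.65×10^12 K⁴.
Q = 0.92 × 5.67×10⁻⁸ × 2.68 × 4.65×10^12 = 6.51×10^5 W.

Q ≈ 6.51×10^5 W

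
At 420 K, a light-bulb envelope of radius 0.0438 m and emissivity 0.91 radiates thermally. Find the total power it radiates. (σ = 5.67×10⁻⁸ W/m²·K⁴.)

P ≈ 38.7 W

A = 4πr² = 4π × (0.0438)² = 0.0241 m².
Stefan–Boltzmann: P = εσAT⁴ = 0.91 × 5.67×10⁻⁸ × 0.0241 × (420)⁴ = 0.91 × 5.67×10⁻⁸ × 0.0241 × 3.11×10^10.
P = 38.7 W.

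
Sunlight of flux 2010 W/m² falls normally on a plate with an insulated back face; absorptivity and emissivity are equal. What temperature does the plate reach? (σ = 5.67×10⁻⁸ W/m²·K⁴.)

T ≈ 434 K

Absorbed flux αS = emitted flux εσT⁴ (one radiating face); with α = ε, T = (S/σ)^(1/4).
T = (2010 / 5.67×10⁻⁸)^(1/4) = (3.54×10^10)^(1/4).
T = 434 K.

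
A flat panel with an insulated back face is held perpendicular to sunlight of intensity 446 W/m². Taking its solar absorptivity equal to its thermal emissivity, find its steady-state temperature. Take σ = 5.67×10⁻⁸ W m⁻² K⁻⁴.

Absorbed flux αS = emitted flux εσT⁴ (one radiating face); with α = ε, T = (S/σ)^(1/4).
T = (446 / 5.67×10⁻⁸)^(1/4) = (7.87×10^9)^(1/4).
T = 298 K.

T ≈ 298 K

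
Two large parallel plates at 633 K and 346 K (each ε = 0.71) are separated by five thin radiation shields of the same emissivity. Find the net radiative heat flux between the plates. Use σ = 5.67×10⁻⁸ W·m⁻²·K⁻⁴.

Each of the 6 gaps contributes resistance (2/ε − 1) = 2/0.71 − 1 = 1.817; total = 10.90.
q = σ(T₁⁴ − T₂⁴) / 10.90 = 5.67×10⁻⁸ × 1.46×10^11 / 10.90 = 761 W/m².

q ≈ 761 W/m²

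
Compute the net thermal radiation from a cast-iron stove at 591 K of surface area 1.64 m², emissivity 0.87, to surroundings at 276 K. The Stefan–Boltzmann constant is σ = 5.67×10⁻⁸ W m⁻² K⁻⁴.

Q ≈ 9400 W

Q = εσA(T⁴ − T_s⁴). T⁴ − T_s⁴ = (591)⁴ − (276)⁴ = 1.22×10^11 − 5.80×10^9 = 1.16×10^11 K⁴.
Q = 0.87 × 5.67×10⁻⁸ × 1.64 × 1.16×10^11 = 9400 W.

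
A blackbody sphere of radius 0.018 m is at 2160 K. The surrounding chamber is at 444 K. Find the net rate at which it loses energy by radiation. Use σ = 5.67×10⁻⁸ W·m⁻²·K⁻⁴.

Q ≈ 5020 W

A = 4πr² = 4π × (0.018)² = 4.07×10^-3 m².
Q = σA(T⁴ − T_s⁴). T⁴ − T_s⁴ = (2160)⁴ − (444)⁴ = 2.18×10^13 − 3.89×10^10 = 2.17×10^13 K⁴.
Q = 5.67×10⁻⁸ × 4.07×10^-3 × 2.17×10^13 = 5020 W.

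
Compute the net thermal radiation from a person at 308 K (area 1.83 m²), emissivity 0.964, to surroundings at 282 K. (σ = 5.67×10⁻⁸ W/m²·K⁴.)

Q ≈ 268 W

Q = εσA(T⁴ − T_s⁴). T⁴ − T_s⁴ = (308)⁴ − (282)⁴ = 9.00×10^9 − 6.32×10^9 = 2.68×10^9 K⁴.
Q = 0.964 × 5.67×10⁻⁸ × 1.83 × 2.68×10^9 = 268 W.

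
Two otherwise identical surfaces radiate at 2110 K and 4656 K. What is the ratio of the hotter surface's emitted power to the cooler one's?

ratio ≈ 23.7

P ∝ T⁴, so the ratio is (4656/2110)⁴ = (2.207)⁴ = 23.7.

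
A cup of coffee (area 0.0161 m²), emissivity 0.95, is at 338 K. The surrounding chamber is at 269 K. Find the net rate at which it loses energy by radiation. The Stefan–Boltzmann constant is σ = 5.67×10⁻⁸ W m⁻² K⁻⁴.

Q ≈ 6.78 W

Q = εσA(T⁴ − T_s⁴). T⁴ − T_s⁴ = (338)⁴ − (269)⁴ = 1.31×10^10 − 5.24×10^9 = 7.82×10^9 K⁴.
Q = 0.95 × 5.67×10⁻⁸ × 0.0161 × 7.82×10^9 = 6.78 W.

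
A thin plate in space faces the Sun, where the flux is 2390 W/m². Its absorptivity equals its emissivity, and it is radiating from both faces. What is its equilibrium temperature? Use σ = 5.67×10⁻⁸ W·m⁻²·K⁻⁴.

T ≈ 381 K

Absorbed flux αS = emitted flux 2εσT⁴ per unit area; with α = ε this gives T = (S/2σ)^(1/4).
T = (2390 / (2 × 5.67×10⁻⁸))^(1/4) = (2.11×10^10)^(1/4).
T = 381 K.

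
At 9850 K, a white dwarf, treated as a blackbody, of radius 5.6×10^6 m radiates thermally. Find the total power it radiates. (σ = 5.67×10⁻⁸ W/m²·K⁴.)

P ≈ 2.10×10^23 W

A = 4πr² = 4π × (5.6×10^6)² = 3.94×10^14 m².
P = σAT⁴ = 5.67×10⁻⁸ × 3.94×10^14 × (9850)⁴ = 5.67×10⁻⁸ × 3.94×10^14 × 9.41×10^15.
P = 2.10×10^23 W.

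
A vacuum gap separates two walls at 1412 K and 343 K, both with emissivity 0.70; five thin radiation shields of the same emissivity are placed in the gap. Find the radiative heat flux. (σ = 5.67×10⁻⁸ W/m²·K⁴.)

Each of the 6 gaps contributes resistance (2/ε − 1) = 2/0.70 − 1 = 1.857; total = 11.14.
q = σ(T₁⁴ − T₂⁴) / 11.14 = 5.67×10⁻⁸ × 3.96×10^12 / 11.14 = 20200 W/m².

q ≈ 20200 W/m²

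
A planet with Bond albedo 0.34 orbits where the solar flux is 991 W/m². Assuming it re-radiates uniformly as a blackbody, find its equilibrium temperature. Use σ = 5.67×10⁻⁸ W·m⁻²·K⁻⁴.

T ≈ 232 K

Power absorbed = (1−a)S·πR²; power emitted = 4πR²σT⁴. Equating and cancelling πR²:
T = ((1−a)S / 4σ)^(1/4) = (654 / (4 × 5.67×10⁻⁸))^(1/4) = (2.88×10^9)^(1/4).
T = 232 K.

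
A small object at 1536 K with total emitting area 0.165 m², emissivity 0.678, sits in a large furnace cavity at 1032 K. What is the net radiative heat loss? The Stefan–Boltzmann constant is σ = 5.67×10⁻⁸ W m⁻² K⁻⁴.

Q = εσA(T⁴ − T_s⁴). T⁴ − T_s⁴ = (1536)⁴ − (1032)⁴ = 5.57×10^12 − 1.13×10^12 = 4.43×10^12 K⁴.
Q = 0.678 × 5.67×10⁻⁸ × 0.165 × 4.43×10^12 = 28100 W.

Q ≈ 28100 W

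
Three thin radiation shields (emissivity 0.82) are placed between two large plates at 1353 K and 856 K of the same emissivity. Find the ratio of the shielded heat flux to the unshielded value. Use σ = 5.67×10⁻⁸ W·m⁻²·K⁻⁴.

With N identical shields there are N+1 = 4 gaps in series, each with the same radiative resistance, so the flux falls to 1/(N+1) of its unshielded value.

ratio ≈ 0.250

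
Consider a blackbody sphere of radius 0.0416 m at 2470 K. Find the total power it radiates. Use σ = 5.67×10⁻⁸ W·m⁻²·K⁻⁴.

A = 4πr² = 4π × (0.0416)² = 0.0217 m².
P = σAT⁴ = 5.67×10⁻⁸ × 0.0217 × (2470)⁴ = 5.67×10⁻⁸ × 0.0217 × 3.72×10^13.
P = 45900 W.

P ≈ 45900 W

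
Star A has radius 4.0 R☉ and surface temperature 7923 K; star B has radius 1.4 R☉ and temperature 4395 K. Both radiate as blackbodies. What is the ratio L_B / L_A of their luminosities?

L_B/L_A ≈ 0.0116

L = 4πR²σT⁴ ∝ R²T⁴, so L_B/L_A = (1.4/4.0)² × (4395/7923)⁴ = 0.122 × 0.0947 = 0.0116.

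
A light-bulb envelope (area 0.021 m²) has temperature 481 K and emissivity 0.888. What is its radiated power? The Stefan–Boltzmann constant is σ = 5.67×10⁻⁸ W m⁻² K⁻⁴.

Stefan–Boltzmann: P = εσAT⁴ = 0.888 × 5.67×10⁻⁸ × 0.0210 × (481)⁴ = 0.888 × 5.67×10⁻⁸ × 0.0210 × 5.35×10^10.
P = 56.6 W.

P ≈ 56.6 W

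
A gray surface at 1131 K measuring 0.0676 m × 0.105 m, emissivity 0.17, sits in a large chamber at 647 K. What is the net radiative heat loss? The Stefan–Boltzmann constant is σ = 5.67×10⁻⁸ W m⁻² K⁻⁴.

Q ≈ 100.0 W

A = 0.0676 × 0.105 = 7.10×10^-3 m².
Q = εσA(T⁴ − T_s⁴). T⁴ − T_s⁴ = (1131)⁴ − (647)⁴ = 1.64×10^12 − 1.75×10^11 = 1.46×10^12 K⁴.
Q = 0.17 × 5.67×10⁻⁸ × 7.10×10^-3 × 1.46×10^12 = 100.0 W.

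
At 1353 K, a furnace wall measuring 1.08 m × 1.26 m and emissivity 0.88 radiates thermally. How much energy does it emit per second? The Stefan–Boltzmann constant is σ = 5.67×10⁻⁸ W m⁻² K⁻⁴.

P ≈ 2.28×10^5 W

A = 1.08 × 1.26 = 1.36 m².
Stefan–Boltzmann: P = εσAT⁴ = 0.88 × 5.67×10⁻⁸ × 1.36 × (1353)⁴ = 0.88 × 5.67×10⁻⁸ × 1.36 × 3.35×10^12.
P = 2.28×10^5 W.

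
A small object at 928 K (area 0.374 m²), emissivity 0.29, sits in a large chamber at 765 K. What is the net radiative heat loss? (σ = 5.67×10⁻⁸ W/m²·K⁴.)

Q = εσA(T⁴ − T_s⁴). T⁴ − T_s⁴ = (928)⁴ − (765)⁴ = 7.42×10^11 − 3.42×10^11 = 3.99×10^11 K⁴.
Q = 0.29 × 5.67×10⁻⁸ × 0.374 × 3.99×10^11 = 2450 W.

Q ≈ 2450 W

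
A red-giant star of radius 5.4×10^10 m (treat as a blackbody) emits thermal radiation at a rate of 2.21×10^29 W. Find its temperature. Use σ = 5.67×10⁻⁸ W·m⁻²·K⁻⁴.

T ≈ 3210 K

A = 4πr² = 4π × (5.4×10^10)² = 3.66×10^22 m².
From P = σAT⁴, T = (P / σA)^(1/4) = (2.21×10^29 / (5.67×10⁻⁸ × 3.66×10^22))^(1/4).
T = (1.06×10^14)^(1/4) = 3210 K.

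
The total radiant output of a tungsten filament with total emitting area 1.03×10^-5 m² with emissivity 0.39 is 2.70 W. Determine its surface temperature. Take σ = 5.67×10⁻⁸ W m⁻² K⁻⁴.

T ≈ 1860 K

From P = εσAT⁴, T = (P / εσA)^(1/4) = (2.70 / (0.39 × 5.67×10⁻⁸ × 1.03×10^-5))^(1/4).
T = (1.19×10^13)^(1/4) = 1860 K.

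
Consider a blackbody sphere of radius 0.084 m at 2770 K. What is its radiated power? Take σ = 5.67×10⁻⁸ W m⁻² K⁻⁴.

A = 4πr² = 4π × (0.084)² = 0.0887 m².
P = σAT⁴ = 5.67×10⁻⁸ × 0.0887 × (2770)⁴ = 5.67×10⁻⁸ × 0.0887 × 5.89×10^13.
P = 2.96×10^5 W.

P ≈ 2.96×10^5 W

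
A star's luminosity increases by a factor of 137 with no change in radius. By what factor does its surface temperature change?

factor ≈ 3.42

P ∝ T⁴ ⇒ T ∝ P^(1/4), so T scales by (137)^(1/4) = 3.42.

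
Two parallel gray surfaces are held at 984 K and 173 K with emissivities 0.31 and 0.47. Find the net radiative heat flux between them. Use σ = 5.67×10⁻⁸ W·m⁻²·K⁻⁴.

For two large parallel gray plates, q = σ(T₁⁴ − T₂⁴) / (1/ε₁ + 1/ε₂ − 1).
1/ε₁ + 1/ε₂ − 1 = 1/0.31 + 1/0.47 − 1 = 4.353.
T₁⁴ − T₂⁴ = 9.38×10^11 − 8.96×10^8 = 9.37×10^11 K⁴.
q = 5.67×10⁻⁸ × 9.37×10^11 / 4.353 = 12200 W/m².

q ≈ 12200 W/m²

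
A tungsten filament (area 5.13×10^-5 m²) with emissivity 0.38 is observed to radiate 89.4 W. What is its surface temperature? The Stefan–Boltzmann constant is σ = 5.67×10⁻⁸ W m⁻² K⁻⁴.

T ≈ 3000 K

From P = εσAT⁴, T = (P / εσA)^(1/4) = (89.4 / (0.38 × 5.67×10⁻⁸ × 5.13×10^-5))^(1/4).
T = (8.09×10^13)^(1/4) = 3000 K.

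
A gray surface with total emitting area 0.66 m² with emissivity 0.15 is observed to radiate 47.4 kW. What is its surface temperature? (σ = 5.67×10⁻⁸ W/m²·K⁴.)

From P = εσAT⁴, T = (P / εσA)^(1/4) = (47400 / (0.15 × 5.67×10⁻⁸ × 0.660))^(1/4).
T = (8.44×10^12)^(1/4) = 1700 K.

T ≈ 1700 K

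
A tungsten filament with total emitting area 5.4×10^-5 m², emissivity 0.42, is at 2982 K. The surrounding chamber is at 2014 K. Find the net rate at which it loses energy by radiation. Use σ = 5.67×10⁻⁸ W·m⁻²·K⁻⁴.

Q = εσA(T⁴ − T_s⁴). T⁴ − T_s⁴ = (2982)⁴ − (2014)⁴ = 7.91×10^13 − 1.65×10^13 = 6.26×10^13 K⁴.
Q = 0.42 × 5.67×10⁻⁸ × 5.40×10^-5 × 6.26×10^13 = 80.5 W.

Q ≈ 80.5 W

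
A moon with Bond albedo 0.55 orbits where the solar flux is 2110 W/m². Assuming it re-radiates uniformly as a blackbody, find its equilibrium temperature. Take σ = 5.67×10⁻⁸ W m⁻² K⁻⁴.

T ≈ 254 K

Power absorbed = (1−a)S·πR²; power emitted = 4πR²σT⁴. Equating and cancelling πR²:
T = ((1−a)S / 4σ)^(1/4) = (949 / (4 × 5.67×10⁻⁸))^(1/4) = (4.19×10^9)^(1/4).
T = 254 K.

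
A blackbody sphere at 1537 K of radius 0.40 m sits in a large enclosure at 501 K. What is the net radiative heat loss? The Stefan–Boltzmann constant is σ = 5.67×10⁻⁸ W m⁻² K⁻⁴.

Q ≈ 6.29×10^5 W

A = 4πr² = 4π × (0.40)² = 2.01 m².
Q = σA(T⁴ − T_s⁴). T⁴ − T_s⁴ = (1537)⁴ − (501)⁴ = 5.58×10^12 − 6.30×10^10 = 5.52×10^12 K⁴.
Q = 5.67×10⁻⁸ × 2.01 × 5.52×10^12 = 6.29×10^5 W.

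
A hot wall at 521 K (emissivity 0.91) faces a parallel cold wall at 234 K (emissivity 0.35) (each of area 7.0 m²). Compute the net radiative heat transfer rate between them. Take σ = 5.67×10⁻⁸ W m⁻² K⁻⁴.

Q ≈ 9490 W

For two large parallel gray plates, q = σ(T₁⁴ − T₂⁴) / (1/ε₁ + 1/ε₂ − 1).
1/ε₁ + 1/ε₂ − 1 = 1/0.91 + 1/0.35 − 1 = 2.956.
T₁⁴ − T₂⁴ = 7.37×10^10 − 3.00×10^9 = 7.07×10^10 K⁴.
q = 5.67×10⁻⁸ × 7.07×10^10 / 2.956 = 1360 W/m².
Q = q·A = 1360 × 7.0 = 9490 W.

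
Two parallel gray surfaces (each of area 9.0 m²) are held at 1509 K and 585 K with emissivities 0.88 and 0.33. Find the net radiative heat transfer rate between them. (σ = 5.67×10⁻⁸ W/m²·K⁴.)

For two large parallel gray plates, q = σ(T₁⁴ − T₂⁴) / (1/ε₁ + 1/ε₂ − 1).
1/ε₁ + 1/ε₂ − 1 = 1/0.88 + 1/0.33 − 1 = 3.167.
T₁⁴ − T₂⁴ = 5.19×10^12 − 1.17×10^11 = 5.07×10^12 K⁴.
q = 5.67×10⁻⁸ × 5.07×10^12 / 3.167 = 90700 W/m².
Q = q·A = 90700 × 9.0 = 8.17×10^5 W.

Q ≈ 8.17×10^5 W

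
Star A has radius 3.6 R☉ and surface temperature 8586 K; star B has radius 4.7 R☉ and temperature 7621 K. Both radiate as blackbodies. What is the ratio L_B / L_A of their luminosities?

L = 4πR²σT⁴ ∝ R²T⁴, so L_B/L_A = (4.7/3.6)² × (7621/8586)⁴ = 1.70 × 0.621 = 1.06.

L_B/L_A ≈ 1.06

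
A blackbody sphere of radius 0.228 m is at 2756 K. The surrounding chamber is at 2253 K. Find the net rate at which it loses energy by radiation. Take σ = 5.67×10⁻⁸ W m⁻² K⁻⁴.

A = 4πr² = 4π × (0.228)² = 0.653 m².
Q = σA(T⁴ − T_s⁴). T⁴ − T_s⁴ = (2756)⁴ − (2253)⁴ = 5.77×10^13 − 2.58×10^13 = 3.19×10^13 K⁴.
Q = 5.67×10⁻⁸ × 0.653 × 3.19×10^13 = 1.18×10^6 W.

Q ≈ 1.18×10^6 W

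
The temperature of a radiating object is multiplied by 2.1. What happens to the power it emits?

factor ≈ 19.4

P ∝ T⁴, so the power scales as (2.1)⁴ = 19.4.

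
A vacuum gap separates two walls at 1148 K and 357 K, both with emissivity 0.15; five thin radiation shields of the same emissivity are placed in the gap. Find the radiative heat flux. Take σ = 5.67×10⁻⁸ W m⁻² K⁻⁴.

q ≈ 1320 W/m²

Each of the 6 gaps contributes resistance (2/ε − 1) = 2/0.15 − 1 = 12.33; total = 74.00.
q = σ(T₁⁴ − T₂⁴) / 74.00 = 5.67×10⁻⁸ × 1.72×10^12 / 74.00 = 1320 W/m².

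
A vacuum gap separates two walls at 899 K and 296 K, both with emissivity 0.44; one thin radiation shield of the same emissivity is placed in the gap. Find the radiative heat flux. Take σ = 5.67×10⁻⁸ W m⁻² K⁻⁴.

Each of the 2 gaps contributes resistance (2/ε − 1) = 2/0.44 − 1 = 3.545; total = 7.091.
q = σ(T₁⁴ − T₂⁴) / 7.091 = 5.67×10⁻⁸ × 6.46×10^11 / 7.091 = 5160 W/m².

q ≈ 5160 W/m²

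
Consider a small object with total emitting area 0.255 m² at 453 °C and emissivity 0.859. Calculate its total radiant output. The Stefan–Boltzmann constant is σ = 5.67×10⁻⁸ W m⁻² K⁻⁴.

453 °C = 726 K.
P = εσAT⁴ = 0.859 × 5.67×10⁻⁸ × 0.255 × (726)⁴ = 0.859 × 5.67×10⁻⁸ × 0.255 × 2.78×10^11.
P = 3450 W.

P ≈ 3450 W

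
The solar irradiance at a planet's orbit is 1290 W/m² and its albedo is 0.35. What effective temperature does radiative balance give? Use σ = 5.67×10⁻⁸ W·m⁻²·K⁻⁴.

Power absorbed = (1−a)S·πR²; power emitted = 4πR²σT⁴. Equating and cancelling πR²:
T = ((1−a)S / 4σ)^(1/4) = (838 / (4 × 5.67×10⁻⁸))^(1/4) = (3.70×10^9)^(1/4).
T = 247 K.

T ≈ 247 K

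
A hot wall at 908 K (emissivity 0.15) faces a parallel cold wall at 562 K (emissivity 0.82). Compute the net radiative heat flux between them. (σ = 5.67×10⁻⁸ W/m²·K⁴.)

For two large parallel gray plates, q = σ(T₁⁴ − T₂⁴) / (1/ε₁ + 1/ε₂ − 1).
1/ε₁ + 1/ε₂ − 1 = 1/0.15 + 1/0.82 − 1 = 6.886.
T₁⁴ − T₂⁴ = 6.80×10^11 − 9.98×10^10 = 5.80×10^11 K⁴.
q = 5.67×10⁻⁸ × 5.80×10^11 / 6.886 = 4780 W/m².

q ≈ 4780 W/m²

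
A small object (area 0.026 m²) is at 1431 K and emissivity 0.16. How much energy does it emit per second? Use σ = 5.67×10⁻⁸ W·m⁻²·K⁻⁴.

P ≈ 989 W

Stefan–Boltzmann: P = εσAT⁴ = 0.16 × 5.67×10⁻⁸ × 0.0260 × (1431)⁴ = 0.16 × 5.67×10⁻⁸ × 0.0260 × 4.19×10^12.
P = 989 W.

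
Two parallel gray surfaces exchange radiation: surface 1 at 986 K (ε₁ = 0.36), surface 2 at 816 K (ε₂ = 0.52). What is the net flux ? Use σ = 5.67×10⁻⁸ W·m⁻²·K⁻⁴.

For two large parallel gray plates, q = σ(T₁⁴ − T₂⁴) / (1/ε₁ + 1/ε₂ − 1).
1/ε₁ + 1/ε₂ − 1 = 1/0.36 + 1/0.52 − 1 = 3.701.
T₁⁴ − T₂⁴ = 9.45×10^11 − 4.43×10^11 = 5.02×10^11 K⁴.
q = 5.67×10⁻⁸ × 5.02×10^11 / 3.701 = 7690 W/m².

q ≈ 7690 W/m²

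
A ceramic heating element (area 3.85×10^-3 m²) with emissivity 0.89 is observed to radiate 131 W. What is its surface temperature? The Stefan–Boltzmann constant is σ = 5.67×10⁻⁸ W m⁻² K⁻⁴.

T ≈ 906 K

From P = εσAT⁴, T = (P / εσA)^(1/4) = (131 / (0.89 × 5.67×10⁻⁸ × 3.85×10^-3))^(1/4).
T = (6.74×10^11)^(1/4) = 906 K.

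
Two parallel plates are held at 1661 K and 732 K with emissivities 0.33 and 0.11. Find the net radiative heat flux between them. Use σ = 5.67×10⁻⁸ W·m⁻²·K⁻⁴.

For two large parallel gray plates, q = σ(T₁⁴ − T₂⁴) / (1/ε₁ + 1/ε₂ − 1).
1/ε₁ + 1/ε₂ − 1 = 1/0.33 + 1/0.11 − 1 = 11.12.
T₁⁴ − T₂⁴ = 7.61×10^12 − 2.87×10^11 = 7.32×10^12 K⁴.
q = 5.67×10⁻⁸ × 7.32×10^12 / 11.12 = 37300 W/m².

q ≈ 37300 W/m²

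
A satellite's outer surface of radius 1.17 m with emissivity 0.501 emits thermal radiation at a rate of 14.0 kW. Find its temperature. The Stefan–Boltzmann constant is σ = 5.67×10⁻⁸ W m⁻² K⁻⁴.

A = 4πr² = 4π × (1.17)² = 17.2 m².
From P = εσAT⁴, T = (P / εσA)^(1/4) = (14000 / (0.501 × 5.67×10⁻⁸ × 17.2))^(1/4).
T = (2.87×10^10)^(1/4) = 411 K.

T ≈ 411 K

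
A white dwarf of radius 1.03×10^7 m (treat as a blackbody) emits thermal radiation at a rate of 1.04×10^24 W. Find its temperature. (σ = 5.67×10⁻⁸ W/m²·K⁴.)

A = 4πr² = 4π × (1.03×10^7)² = 1.33×10^15 m².
From P = σAT⁴, T = (P / σA)^(1/4) = (1.04×10^24 / (5.67×10⁻⁸ × 1.33×10^15))^(1/4).
T = (1.38×10^16)^(1/4) = 10800 K.

T ≈ 10800 K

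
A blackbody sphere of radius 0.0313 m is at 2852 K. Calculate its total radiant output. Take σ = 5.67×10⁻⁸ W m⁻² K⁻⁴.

A = 4πr² = 4π × (0.0313)² = 0.0123 m².
P = σAT⁴ = 5.67×10⁻⁸ × 0.0123 × (2852)⁴ = 5.67×10⁻⁸ × 0.0123 × 6.62×10^13.
P = 46200 W.

P ≈ 46200 W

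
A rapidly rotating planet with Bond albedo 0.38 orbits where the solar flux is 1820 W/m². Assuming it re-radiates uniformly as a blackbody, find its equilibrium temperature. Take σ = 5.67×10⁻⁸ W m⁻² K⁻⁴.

T ≈ 266 K

Power absorbed = (1−a)S·πR²; power emitted = 4πR²σT⁴. Equating and cancelling πR²:
T = ((1−a)S / 4σ)^(1/4) = (1130 / (4 × 5.67×10⁻⁸))^(1/4) = (4.98×10^9)^(1/4).
T = 266 K.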